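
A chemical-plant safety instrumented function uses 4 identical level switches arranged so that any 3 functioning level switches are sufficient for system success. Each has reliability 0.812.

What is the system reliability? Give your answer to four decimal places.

0.8373

R = Σ_{i=3}^{4} C(4,i) p^i (1−p)^{4−i} with p = 0.812
C(4,3)·0.812^3·0.188^1 = 0.402611
C(4,4)·0.812^4·0.188^0 = 0.434735
Sum = 0.8373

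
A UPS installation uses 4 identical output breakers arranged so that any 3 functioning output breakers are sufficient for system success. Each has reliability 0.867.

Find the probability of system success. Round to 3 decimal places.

0.912

R = Σ_{i=3}^{4} C(4,i) p^i (1−p)^{4−i} with p = 0.867
C(4,3)·0.867^3·0.133^1 = 0.34671
C(4,4)·0.867^4·0.133^0 = 0.56504
Sum = 0.912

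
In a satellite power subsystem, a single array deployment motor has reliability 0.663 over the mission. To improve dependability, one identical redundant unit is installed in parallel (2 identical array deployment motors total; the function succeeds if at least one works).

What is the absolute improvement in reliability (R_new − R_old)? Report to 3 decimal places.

R_before = 0.663
R_after = 1 − (1 − 0.663)^2 = 0.886
ΔR = 0.886 − 0.663 = 0.223

0.223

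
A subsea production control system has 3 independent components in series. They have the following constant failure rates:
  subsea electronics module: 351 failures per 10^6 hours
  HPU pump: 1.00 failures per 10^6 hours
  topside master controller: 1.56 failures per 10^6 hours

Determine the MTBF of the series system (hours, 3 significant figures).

2830

Series of exponential components: λ_sys = Σ λ_i
λ_sys = 0.000351 + 0.00000100 + 0.00000156 = 3.5356e-04 /h
MTBF = 1 / λ_sys = 2830 h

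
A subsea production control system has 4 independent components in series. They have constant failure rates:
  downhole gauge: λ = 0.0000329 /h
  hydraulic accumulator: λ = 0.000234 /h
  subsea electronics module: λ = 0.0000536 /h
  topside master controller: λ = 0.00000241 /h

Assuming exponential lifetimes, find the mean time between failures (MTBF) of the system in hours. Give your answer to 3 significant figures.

3100

Series of exponential components: λ_sys = Σ λ_i
λ_sys = 0.0000329 + 0.000234 + 0.0000536 + 0.00000241 = 3.2291e-04 /h
MTBF = 1 / λ_sys = 3100 h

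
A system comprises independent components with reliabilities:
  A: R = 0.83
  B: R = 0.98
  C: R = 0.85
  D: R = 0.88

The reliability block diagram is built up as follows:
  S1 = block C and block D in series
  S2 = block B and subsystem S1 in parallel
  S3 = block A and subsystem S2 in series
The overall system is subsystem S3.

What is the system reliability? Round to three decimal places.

Series (C and D): 0.85000 × 0.88000 = 0.74800
Parallel (B and [0.74800]): 1 − (1 − 0.98000)(1 − 0.74800) = 0.99496
Series (A and [0.99496]): 0.83000 × 0.99496 = 0.826

0.826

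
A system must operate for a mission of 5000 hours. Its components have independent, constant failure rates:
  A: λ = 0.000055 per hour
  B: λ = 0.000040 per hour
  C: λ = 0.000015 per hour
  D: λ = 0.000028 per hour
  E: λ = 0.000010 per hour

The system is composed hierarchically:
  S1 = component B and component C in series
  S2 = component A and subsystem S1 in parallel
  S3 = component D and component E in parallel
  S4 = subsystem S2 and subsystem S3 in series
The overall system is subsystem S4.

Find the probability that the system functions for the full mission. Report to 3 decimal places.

R(A) = exp(−0.000055 × 5000) = 0.75957
R(B) = exp(−0.000040 × 5000) = 0.81873
R(C) = exp(−0.000015 × 5000) = 0.92774
R(D) = exp(−0.000028 × 5000) = 0.86936
R(E) = exp(−0.000010 × 5000) = 0.95123
Series (B and C): 0.81873 × 0.92774 = 0.75957
Parallel (A and [0.75957]): 1 − (1 − 0.75957)(1 − 0.75957) = 0.94219
Parallel (D and E): 1 − (1 − 0.86936)(1 − 0.95123) = 0.99363
Series ([0.94219] and [0.99363]): 0.94219 × 0.99363 = 0.936

0.936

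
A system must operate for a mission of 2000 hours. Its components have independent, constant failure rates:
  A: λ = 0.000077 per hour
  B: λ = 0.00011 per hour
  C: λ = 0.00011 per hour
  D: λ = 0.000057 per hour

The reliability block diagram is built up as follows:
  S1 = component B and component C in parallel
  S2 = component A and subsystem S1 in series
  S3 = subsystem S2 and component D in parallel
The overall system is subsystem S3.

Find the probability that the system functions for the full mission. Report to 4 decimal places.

R(A) = exp(−0.000077 × 2000) = 0.857272
R(B) = exp(−0.00011 × 2000) = 0.802519
R(C) = exp(−0.00011 × 2000) = 0.802519
R(D) = exp(−0.000057 × 2000) = 0.892258
Parallel (B and C): 1 − (1 − 0.802519)(1 − 0.802519) = 0.961001
Series (A and [0.961001]): 0.857272 × 0.961001 = 0.823839
Parallel ([0.823839] and D): 1 − (1 − 0.823839)(1 − 0.892258) = 0.9810

0.9810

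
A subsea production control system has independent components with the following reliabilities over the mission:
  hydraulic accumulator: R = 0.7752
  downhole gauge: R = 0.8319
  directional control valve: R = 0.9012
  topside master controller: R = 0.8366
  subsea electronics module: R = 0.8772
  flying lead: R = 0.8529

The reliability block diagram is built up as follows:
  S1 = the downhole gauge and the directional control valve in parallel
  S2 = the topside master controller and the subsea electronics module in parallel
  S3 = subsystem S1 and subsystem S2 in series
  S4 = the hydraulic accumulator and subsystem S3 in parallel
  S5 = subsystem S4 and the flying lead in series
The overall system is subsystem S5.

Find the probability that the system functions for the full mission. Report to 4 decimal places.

0.8459

Parallel (downhole gauge and directional control valve): 1 − (1 − 0.831900)(1 − 0.901200) = 0.983392
Parallel (topside master controller and subsea electronics module): 1 − (1 − 0.836600)(1 − 0.877200) = 0.979934
Series ([0.983392] and [0.979934]): 0.983392 × 0.979934 = 0.963659
Parallel (hydraulic accumulator and [0.963659]): 1 − (1 − 0.775200)(1 − 0.963659) = 0.991831
Series ([0.991831] and flying lead): 0.991831 × 0.852900 = 0.8459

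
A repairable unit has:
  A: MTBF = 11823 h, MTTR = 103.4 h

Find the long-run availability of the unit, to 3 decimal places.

A(A) = MTBF/(MTBF+MTTR) = 11823/(11823+103.4) = 0.991

0.991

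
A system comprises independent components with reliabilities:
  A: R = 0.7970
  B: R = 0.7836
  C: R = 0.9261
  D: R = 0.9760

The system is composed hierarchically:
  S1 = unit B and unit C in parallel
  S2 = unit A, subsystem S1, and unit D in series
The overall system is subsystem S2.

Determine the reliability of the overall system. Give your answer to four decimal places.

0.7654

Parallel (B and C): 1 − (1 − 0.783600)(1 − 0.926100) = 0.984008
Series (A, [0.984008], and D): 0.797000 × 0.984008 × 0.976000 = 0.7654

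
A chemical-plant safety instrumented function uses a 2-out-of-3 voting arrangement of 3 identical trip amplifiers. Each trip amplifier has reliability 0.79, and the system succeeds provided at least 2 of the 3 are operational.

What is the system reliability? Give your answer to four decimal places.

R = Σ_{i=2}^{3} C(3,i) p^i (1−p)^{3−i} with p = 0.79
C(3,2)·0.79^2·0.21^1 = 0.393183
C(3,3)·0.79^3·0.21^0 = 0.493039
Sum = 0.8862

0.8862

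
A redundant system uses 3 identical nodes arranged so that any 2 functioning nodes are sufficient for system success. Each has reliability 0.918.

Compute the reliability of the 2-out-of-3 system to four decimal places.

0.9809

R = Σ_{i=2}^{3} C(3,i) p^i (1−p)^{3−i} with p = 0.918
C(3,2)·0.918^2·0.082^1 = 0.207310
C(3,3)·0.918^3·0.082^0 = 0.773621
Sum = 0.9809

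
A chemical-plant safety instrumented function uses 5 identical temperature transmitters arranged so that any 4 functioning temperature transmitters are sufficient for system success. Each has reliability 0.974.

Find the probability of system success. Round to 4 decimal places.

0.9936

R = Σ_{i=4}^{5} C(5,i) p^i (1−p)^{5−i} with p = 0.974
C(5,4)·0.974^4·0.026^1 = 0.116998
C(5,5)·0.974^5·0.026^0 = 0.876587
Sum = 0.9936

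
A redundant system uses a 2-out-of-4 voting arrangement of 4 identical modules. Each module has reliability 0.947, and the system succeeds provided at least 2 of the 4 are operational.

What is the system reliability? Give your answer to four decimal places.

R = Σ_{i=2}^{4} C(4,i) p^i (1−p)^{4−i} with p = 0.947
C(4,2)·0.947^2·0.053^2 = 0.015115
C(4,3)·0.947^3·0.053^1 = 0.180047
C(4,4)·0.947^4·0.053^0 = 0.804266
Sum = 0.9994

0.9994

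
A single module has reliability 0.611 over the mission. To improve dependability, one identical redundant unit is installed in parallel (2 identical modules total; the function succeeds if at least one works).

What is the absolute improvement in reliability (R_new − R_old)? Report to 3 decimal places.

0.238

R_before = 0.611
R_after = 1 − (1 − 0.611)^2 = 0.849
ΔR = 0.849 − 0.611 = 0.238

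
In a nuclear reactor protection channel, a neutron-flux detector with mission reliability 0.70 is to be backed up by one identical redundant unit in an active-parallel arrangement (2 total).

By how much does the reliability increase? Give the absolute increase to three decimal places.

R_before = 0.70
R_after = 1 − (1 − 0.70)^2 = 0.910
ΔR = 0.910 − 0.70 = 0.210

0.210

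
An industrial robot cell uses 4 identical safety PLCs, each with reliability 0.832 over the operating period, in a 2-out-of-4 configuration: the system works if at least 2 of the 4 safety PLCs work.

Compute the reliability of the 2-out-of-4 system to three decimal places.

0.983

R = Σ_{i=2}^{4} C(4,i) p^i (1−p)^{4−i} with p = 0.832
C(4,2)·0.832^2·0.168^2 = 0.11722
C(4,3)·0.832^3·0.168^1 = 0.38703
C(4,4)·0.832^4·0.168^0 = 0.47917
Sum = 0.983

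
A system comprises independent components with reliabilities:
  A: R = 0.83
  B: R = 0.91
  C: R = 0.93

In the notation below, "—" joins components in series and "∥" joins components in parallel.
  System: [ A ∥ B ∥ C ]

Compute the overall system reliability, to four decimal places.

0.9989

Parallel (A, B, and C): 1 − (1 − 0.830000)(1 − 0.910000)(1 − 0.930000) = 0.9989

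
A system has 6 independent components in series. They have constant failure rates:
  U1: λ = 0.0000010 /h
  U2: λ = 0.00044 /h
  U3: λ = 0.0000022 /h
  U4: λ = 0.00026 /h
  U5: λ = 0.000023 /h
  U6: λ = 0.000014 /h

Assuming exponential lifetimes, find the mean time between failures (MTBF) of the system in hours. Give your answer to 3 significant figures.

1350

Series of exponential components: λ_sys = Σ λ_i
λ_sys = 0.0000010 + 0.00044 + 0.0000022 + 0.00026 + 0.000023 + 0.000014 = 7.4020e-04 /h
MTBF = 1 / λ_sys = 1350 h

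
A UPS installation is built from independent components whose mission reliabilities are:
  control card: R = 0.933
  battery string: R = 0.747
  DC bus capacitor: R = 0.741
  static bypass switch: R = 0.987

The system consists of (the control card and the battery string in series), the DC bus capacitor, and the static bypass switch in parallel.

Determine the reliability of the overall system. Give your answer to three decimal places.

0.999

Series (control card and battery string): 0.93300 × 0.74700 = 0.69695
Parallel ([0.69695], DC bus capacitor, and static bypass switch): 1 − (1 − 0.69695)(1 − 0.74100)(1 − 0.98700) = 0.999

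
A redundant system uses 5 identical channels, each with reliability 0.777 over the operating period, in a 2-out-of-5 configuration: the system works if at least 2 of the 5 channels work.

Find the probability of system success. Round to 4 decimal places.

0.9898

R = Σ_{i=2}^{5} C(5,i) p^i (1−p)^{5−i} with p = 0.777
C(5,2)·0.777^2·0.223^3 = 0.066951
C(5,3)·0.777^3·0.223^2 = 0.233277
C(5,4)·0.777^4·0.223^1 = 0.406405
C(5,5)·0.777^5·0.223^0 = 0.283208
Sum = 0.9898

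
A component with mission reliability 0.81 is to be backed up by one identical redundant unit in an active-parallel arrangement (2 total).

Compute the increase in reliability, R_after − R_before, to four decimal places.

R_before = 0.81
R_after = 1 − (1 − 0.81)^2 = 0.9639
ΔR = 0.9639 − 0.81 = 0.1539

0.1539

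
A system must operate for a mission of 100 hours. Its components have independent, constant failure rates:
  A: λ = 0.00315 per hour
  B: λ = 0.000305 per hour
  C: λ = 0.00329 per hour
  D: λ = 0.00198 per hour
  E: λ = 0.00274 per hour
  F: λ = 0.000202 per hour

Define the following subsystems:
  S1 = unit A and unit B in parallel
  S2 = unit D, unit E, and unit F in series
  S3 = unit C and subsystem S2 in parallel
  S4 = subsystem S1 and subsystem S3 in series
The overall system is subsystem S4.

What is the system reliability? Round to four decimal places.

R(A) = exp(−0.00315 × 100) = 0.729789
R(B) = exp(−0.000305 × 100) = 0.969960
R(C) = exp(−0.00329 × 100) = 0.719643
R(D) = exp(−0.00198 × 100) = 0.820370
R(E) = exp(−0.00274 × 100) = 0.760332
R(F) = exp(−0.000202 × 100) = 0.980003
Parallel (A and B): 1 − (1 − 0.729789)(1 − 0.969960) = 0.991883
Series (D, E, and F): 0.820370 × 0.760332 × 0.980003 = 0.611280
Parallel (C and [0.611280]): 1 − (1 − 0.719643)(1 − 0.611280) = 0.891020
Series ([0.991883] and [0.891020]): 0.991883 × 0.891020 = 0.8838

0.8838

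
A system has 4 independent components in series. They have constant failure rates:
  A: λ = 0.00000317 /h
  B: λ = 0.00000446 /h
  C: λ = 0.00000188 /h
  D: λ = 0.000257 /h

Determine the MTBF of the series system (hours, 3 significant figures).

3750

Series of exponential components: λ_sys = Σ λ_i
λ_sys = 0.00000317 + 0.00000446 + 0.00000188 + 0.000257 = 2.6651e-04 /h
MTBF = 1 / λ_sys = 3750 h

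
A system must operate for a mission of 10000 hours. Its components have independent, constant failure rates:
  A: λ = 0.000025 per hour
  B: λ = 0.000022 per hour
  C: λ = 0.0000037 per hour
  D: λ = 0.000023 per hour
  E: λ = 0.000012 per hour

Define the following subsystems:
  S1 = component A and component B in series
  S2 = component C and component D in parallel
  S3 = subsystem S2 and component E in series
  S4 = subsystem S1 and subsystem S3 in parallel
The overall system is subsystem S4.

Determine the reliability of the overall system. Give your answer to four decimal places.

R(A) = exp(−0.000025 × 10000) = 0.778801
R(B) = exp(−0.000022 × 10000) = 0.802519
R(C) = exp(−0.0000037 × 10000) = 0.963676
R(D) = exp(−0.000023 × 10000) = 0.794534
R(E) = exp(−0.000012 × 10000) = 0.886920
Series (A and B): 0.778801 × 0.802519 = 0.625003
Parallel (C and D): 1 − (1 − 0.963676)(1 − 0.794534) = 0.992537
Series ([0.992537] and E): 0.992537 × 0.886920 = 0.880301
Parallel ([0.625003] and [0.880301]): 1 − (1 − 0.625003)(1 − 0.880301) = 0.9551

0.9551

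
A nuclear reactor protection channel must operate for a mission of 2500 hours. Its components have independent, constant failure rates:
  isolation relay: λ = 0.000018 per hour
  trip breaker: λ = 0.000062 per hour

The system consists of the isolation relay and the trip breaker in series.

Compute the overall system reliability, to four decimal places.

0.8187

R(isolation relay) = exp(−0.000018 × 2500) = 0.955997
R(trip breaker) = exp(−0.000062 × 2500) = 0.856415
Series (isolation relay and trip breaker): 0.955997 × 0.856415 = 0.8187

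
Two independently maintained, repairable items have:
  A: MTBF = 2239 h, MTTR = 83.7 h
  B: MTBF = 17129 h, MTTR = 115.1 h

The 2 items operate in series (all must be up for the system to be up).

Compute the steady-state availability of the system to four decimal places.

0.9575

A(A) = MTBF/(MTBF+MTTR) = 2239/(2239+83.7) = 0.963964
A(B) = MTBF/(MTBF+MTTR) = 17129/(17129+115.1) = 0.993325
Series availability: 0.963964 × 0.993325 = 0.9575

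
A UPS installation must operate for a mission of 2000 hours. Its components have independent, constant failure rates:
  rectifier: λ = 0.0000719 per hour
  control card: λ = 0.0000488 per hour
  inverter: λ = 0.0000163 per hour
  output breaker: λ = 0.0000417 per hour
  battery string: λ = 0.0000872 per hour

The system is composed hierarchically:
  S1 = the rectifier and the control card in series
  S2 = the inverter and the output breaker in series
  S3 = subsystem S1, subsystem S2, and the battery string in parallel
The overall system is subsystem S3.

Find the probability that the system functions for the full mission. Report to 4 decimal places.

0.9962

R(rectifier) = exp(−0.0000719 × 2000) = 0.866061
R(control card) = exp(−0.0000488 × 2000) = 0.907012
R(inverter) = exp(−0.0000163 × 2000) = 0.967926
R(output breaker) = exp(−0.0000417 × 2000) = 0.919983
R(battery string) = exp(−0.0000872 × 2000) = 0.839961
Series (rectifier and control card): 0.866061 × 0.907012 = 0.785528
Series (inverter and output breaker): 0.967926 × 0.919983 = 0.890475
Parallel ([0.785528], [0.890475], and battery string): 1 − (1 − 0.785528)(1 − 0.890475)(1 − 0.839961) = 0.9962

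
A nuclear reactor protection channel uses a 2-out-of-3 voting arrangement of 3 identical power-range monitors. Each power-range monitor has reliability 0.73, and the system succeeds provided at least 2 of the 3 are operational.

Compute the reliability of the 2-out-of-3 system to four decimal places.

R = Σ_{i=2}^{3} C(3,i) p^i (1−p)^{3−i} with p = 0.73
C(3,2)·0.73^2·0.27^1 = 0.431649
C(3,3)·0.73^3·0.27^0 = 0.389017
Sum = 0.8207

0.8207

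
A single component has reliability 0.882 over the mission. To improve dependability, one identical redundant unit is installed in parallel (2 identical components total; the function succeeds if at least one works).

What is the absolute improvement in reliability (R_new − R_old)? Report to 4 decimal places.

0.1041

R_before = 0.882
R_after = 1 − (1 − 0.882)^2 = 0.9861
ΔR = 0.9861 − 0.882 = 0.1041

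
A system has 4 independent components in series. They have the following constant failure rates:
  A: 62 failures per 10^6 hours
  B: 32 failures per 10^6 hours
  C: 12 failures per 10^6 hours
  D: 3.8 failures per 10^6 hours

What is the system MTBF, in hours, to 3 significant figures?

9110

Series of exponential components: λ_sys = Σ λ_i
λ_sys = 0.000062 + 0.000032 + 0.000012 + 0.0000038 = 1.0980e-04 /h
MTBF = 1 / λ_sys = 9110 h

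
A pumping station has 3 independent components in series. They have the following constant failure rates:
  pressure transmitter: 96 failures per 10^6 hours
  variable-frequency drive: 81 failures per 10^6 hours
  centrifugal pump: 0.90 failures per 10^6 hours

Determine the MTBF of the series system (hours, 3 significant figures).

5620

Series of exponential components: λ_sys = Σ λ_i
λ_sys = 0.000096 + 0.000081 + 0.00000090 = 1.7790e-04 /h
MTBF = 1 / λ_sys = 5620 h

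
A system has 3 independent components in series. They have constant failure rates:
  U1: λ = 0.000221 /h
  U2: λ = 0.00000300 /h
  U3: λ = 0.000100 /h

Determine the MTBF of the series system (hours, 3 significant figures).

3090

Series of exponential components: λ_sys = Σ λ_i
λ_sys = 0.000221 + 0.00000300 + 0.000100 = 3.2400e-04 /h
MTBF = 1 / λ_sys = 3090 h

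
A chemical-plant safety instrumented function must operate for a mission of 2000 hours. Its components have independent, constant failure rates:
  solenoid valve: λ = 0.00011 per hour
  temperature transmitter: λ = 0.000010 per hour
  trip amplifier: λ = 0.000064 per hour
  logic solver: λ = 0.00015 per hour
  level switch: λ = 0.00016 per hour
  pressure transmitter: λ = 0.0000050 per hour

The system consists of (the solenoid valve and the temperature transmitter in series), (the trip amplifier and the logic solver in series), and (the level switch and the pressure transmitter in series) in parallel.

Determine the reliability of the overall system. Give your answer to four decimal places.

R(solenoid valve) = exp(−0.00011 × 2000) = 0.802519
R(temperature transmitter) = exp(−0.000010 × 2000) = 0.980199
R(trip amplifier) = exp(−0.000064 × 2000) = 0.879853
R(logic solver) = exp(−0.00015 × 2000) = 0.740818
R(level switch) = exp(−0.00016 × 2000) = 0.726149
R(pressure transmitter) = exp(−0.0000050 × 2000) = 0.990050
Series (solenoid valve and temperature transmitter): 0.802519 × 0.980199 = 0.786628
Series (trip amplifier and logic solver): 0.879853 × 0.740818 = 0.651811
Series (level switch and pressure transmitter): 0.726149 × 0.990050 = 0.718924
Parallel ([0.786628], [0.651811], and [0.718924]): 1 − (1 − 0.786628)(1 − 0.651811)(1 − 0.718924) = 0.9791

0.9791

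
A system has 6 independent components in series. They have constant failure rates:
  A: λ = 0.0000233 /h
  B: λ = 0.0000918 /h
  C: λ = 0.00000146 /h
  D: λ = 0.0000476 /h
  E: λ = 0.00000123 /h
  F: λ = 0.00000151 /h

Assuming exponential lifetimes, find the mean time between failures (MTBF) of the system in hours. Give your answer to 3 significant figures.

Series of exponential components: λ_sys = Σ λ_i
λ_sys = 0.0000233 + 0.0000918 + 0.00000146 + 0.0000476 + 0.00000123 + 0.00000151 = 1.6690e-04 /h
MTBF = 1 / λ_sys = 5990 h

5990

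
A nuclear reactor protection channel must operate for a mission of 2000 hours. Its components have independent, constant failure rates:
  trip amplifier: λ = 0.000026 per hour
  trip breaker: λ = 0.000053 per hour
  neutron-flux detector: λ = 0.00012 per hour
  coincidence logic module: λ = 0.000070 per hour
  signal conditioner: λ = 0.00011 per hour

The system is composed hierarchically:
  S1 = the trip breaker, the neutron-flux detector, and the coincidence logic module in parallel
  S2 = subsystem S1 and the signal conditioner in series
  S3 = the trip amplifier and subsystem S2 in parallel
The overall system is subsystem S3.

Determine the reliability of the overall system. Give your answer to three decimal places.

0.990

R(trip amplifier) = exp(−0.000026 × 2000) = 0.94933
R(trip breaker) = exp(−0.000053 × 2000) = 0.89942
R(neutron-flux detector) = exp(−0.00012 × 2000) = 0.78663
R(coincidence logic module) = exp(−0.000070 × 2000) = 0.86936
R(signal conditioner) = exp(−0.00011 × 2000) = 0.80252
Parallel (trip breaker, neutron-flux detector, and coincidence logic module): 1 − (1 − 0.89942)(1 − 0.78663)(1 − 0.86936) = 0.99720
Series ([0.99720] and signal conditioner): 0.99720 × 0.80252 = 0.80027
Parallel (trip amplifier and [0.80027]): 1 − (1 − 0.94933)(1 − 0.80027) = 0.990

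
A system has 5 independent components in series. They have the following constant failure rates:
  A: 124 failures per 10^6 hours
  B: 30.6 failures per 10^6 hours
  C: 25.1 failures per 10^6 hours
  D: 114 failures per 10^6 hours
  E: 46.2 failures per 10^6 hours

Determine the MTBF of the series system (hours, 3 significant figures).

2940

Series of exponential components: λ_sys = Σ λ_i
λ_sys = 0.000124 + 0.0000306 + 0.0000251 + 0.000114 + 0.0000462 = 3.3990e-04 /h
MTBF = 1 / λ_sys = 2940 h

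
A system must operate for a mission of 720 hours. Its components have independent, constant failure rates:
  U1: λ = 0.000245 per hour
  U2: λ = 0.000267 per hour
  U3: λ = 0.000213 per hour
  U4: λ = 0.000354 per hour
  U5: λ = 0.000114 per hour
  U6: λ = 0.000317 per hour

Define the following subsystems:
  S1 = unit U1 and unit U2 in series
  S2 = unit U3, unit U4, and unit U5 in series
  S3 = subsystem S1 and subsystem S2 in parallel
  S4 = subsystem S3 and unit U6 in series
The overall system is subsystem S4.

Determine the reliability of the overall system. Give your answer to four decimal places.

0.7008

R(U1) = exp(−0.000245 × 720) = 0.838283
R(U2) = exp(−0.000267 × 720) = 0.825109
R(U3) = exp(−0.000213 × 720) = 0.857821
R(U4) = exp(−0.000354 × 720) = 0.775009
R(U5) = exp(−0.000114 × 720) = 0.921198
R(U6) = exp(−0.000317 × 720) = 0.795933
Series (U1 and U2): 0.838283 × 0.825109 = 0.691675
Series (U3, U4, and U5): 0.857821 × 0.775009 × 0.921198 = 0.612430
Parallel ([0.691675] and [0.612430]): 1 − (1 − 0.691675)(1 − 0.612430) = 0.880502
Series ([0.880502] and U6): 0.880502 × 0.795933 = 0.7008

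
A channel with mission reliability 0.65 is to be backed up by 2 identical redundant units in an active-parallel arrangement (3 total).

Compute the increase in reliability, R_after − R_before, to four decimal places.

0.3071

R_before = 0.65
R_after = 1 − (1 − 0.65)^3 = 0.9571
ΔR = 0.9571 − 0.65 = 0.3071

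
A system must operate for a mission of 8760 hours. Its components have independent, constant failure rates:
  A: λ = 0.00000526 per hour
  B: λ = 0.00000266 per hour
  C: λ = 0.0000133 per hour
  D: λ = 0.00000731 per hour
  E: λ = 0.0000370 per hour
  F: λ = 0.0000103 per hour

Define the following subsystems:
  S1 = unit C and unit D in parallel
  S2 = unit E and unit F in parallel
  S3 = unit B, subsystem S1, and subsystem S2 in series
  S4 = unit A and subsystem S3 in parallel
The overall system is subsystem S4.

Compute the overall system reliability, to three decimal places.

R(A) = exp(−0.00000526 × 8760) = 0.95497
R(B) = exp(−0.00000266 × 8760) = 0.97697
R(C) = exp(−0.0000133 × 8760) = 0.89002
R(D) = exp(−0.00000731 × 8760) = 0.93797
R(E) = exp(−0.0000370 × 8760) = 0.72316
R(F) = exp(−0.0000103 × 8760) = 0.91372
Parallel (C and D): 1 − (1 − 0.89002)(1 − 0.93797) = 0.99318
Parallel (E and F): 1 − (1 − 0.72316)(1 − 0.91372) = 0.97611
Series (B, [0.99318], and [0.97611]): 0.97697 × 0.99318 × 0.97611 = 0.94713
Parallel (A and [0.94713]): 1 − (1 − 0.95497)(1 − 0.94713) = 0.998

0.998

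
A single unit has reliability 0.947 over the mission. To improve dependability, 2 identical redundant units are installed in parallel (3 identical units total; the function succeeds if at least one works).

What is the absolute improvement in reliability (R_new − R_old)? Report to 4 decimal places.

R_before = 0.947
R_after = 1 − (1 − 0.947)^3 = 0.9999
ΔR = 0.9999 − 0.947 = 0.0529

0.0529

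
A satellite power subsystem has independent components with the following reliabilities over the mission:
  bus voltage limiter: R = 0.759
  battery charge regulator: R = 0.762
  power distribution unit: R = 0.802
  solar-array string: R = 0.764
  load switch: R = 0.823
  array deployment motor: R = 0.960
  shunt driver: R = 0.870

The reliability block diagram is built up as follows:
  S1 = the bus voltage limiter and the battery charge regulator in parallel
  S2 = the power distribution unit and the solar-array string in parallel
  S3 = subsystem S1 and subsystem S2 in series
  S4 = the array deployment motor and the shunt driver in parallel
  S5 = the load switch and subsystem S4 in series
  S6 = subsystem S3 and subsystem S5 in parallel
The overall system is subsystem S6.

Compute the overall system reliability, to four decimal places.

Parallel (bus voltage limiter and battery charge regulator): 1 − (1 − 0.759000)(1 − 0.762000) = 0.942642
Parallel (power distribution unit and solar-array string): 1 − (1 − 0.802000)(1 − 0.764000) = 0.953272
Series ([0.942642] and [0.953272]): 0.942642 × 0.953272 = 0.898594
Parallel (array deployment motor and shunt driver): 1 − (1 − 0.960000)(1 − 0.870000) = 0.994800
Series (load switch and [0.994800]): 0.823000 × 0.994800 = 0.818720
Parallel ([0.898594] and [0.818720]): 1 − (1 − 0.898594)(1 − 0.818720) = 0.9816

0.9816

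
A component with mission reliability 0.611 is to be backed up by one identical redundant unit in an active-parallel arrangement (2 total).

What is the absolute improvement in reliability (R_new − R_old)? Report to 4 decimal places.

0.2377

R_before = 0.611
R_after = 1 − (1 − 0.611)^2 = 0.8487
ΔR = 0.8487 − 0.611 = 0.2377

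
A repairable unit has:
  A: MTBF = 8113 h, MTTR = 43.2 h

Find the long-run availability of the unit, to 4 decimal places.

A(A) = MTBF/(MTBF+MTTR) = 8113/(8113+43.2) = 0.9947

0.9947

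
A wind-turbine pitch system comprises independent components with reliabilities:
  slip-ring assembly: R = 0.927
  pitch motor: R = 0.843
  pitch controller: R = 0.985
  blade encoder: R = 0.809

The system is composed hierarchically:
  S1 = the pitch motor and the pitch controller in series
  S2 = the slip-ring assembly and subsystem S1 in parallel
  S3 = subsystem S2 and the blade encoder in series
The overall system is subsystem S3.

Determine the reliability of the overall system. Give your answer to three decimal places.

Series (pitch motor and pitch controller): 0.84300 × 0.98500 = 0.83036
Parallel (slip-ring assembly and [0.83036]): 1 − (1 − 0.92700)(1 − 0.83036) = 0.98762
Series ([0.98762] and blade encoder): 0.98762 × 0.80900 = 0.799

0.799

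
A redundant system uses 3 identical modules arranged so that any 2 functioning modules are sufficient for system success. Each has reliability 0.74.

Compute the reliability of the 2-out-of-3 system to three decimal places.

0.832

R = Σ_{i=2}^{3} C(3,i) p^i (1−p)^{3−i} with p = 0.74
C(3,2)·0.74^2·0.26^1 = 0.42713
C(3,3)·0.74^3·0.26^0 = 0.40522
Sum = 0.832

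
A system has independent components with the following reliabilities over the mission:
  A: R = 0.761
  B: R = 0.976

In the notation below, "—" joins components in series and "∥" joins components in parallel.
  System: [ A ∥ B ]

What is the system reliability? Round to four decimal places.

0.9943

Parallel (A and B): 1 − (1 − 0.761000)(1 − 0.976000) = 0.9943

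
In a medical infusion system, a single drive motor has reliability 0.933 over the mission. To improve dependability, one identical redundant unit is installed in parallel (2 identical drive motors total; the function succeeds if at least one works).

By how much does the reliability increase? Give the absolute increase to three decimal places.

R_before = 0.933
R_after = 1 − (1 − 0.933)^2 = 0.996
ΔR = 0.996 − 0.933 = 0.063

0.063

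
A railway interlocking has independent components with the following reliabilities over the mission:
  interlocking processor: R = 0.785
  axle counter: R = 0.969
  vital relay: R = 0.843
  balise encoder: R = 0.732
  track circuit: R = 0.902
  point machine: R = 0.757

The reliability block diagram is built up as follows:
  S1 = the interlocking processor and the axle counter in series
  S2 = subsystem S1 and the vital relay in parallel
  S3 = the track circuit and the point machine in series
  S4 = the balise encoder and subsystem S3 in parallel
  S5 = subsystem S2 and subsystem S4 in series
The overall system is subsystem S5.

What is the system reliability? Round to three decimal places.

Series (interlocking processor and axle counter): 0.78500 × 0.96900 = 0.76067
Parallel ([0.76067] and vital relay): 1 − (1 − 0.76067)(1 − 0.84300) = 0.96243
Series (track circuit and point machine): 0.90200 × 0.75700 = 0.68281
Parallel (balise encoder and [0.68281]): 1 − (1 − 0.73200)(1 − 0.68281) = 0.91499
Series ([0.96243] and [0.91499]): 0.96243 × 0.91499 = 0.881

0.881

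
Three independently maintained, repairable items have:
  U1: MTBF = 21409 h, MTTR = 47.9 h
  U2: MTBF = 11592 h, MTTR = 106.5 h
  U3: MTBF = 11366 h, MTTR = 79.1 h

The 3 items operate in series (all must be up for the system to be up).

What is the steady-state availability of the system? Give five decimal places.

A(U1) = MTBF/(MTBF+MTTR) = 21409/(21409+47.9) = 0.997768
A(U2) = MTBF/(MTBF+MTTR) = 11592/(11592+106.5) = 0.990896
A(U3) = MTBF/(MTBF+MTTR) = 11366/(11366+79.1) = 0.993089
Series availability: 0.997768 × 0.990896 × 0.993089 = 0.98185

0.98185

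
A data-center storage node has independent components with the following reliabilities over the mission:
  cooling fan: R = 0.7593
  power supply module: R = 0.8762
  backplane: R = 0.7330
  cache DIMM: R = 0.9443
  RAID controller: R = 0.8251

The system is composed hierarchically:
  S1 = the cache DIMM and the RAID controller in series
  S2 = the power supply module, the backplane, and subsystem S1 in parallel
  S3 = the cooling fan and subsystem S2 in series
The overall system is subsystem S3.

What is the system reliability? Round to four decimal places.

Series (cache DIMM and RAID controller): 0.944300 × 0.825100 = 0.779142
Parallel (power supply module, backplane, and [0.779142]): 1 − (1 − 0.876200)(1 − 0.733000)(1 − 0.779142) = 0.992700
Series (cooling fan and [0.992700]): 0.759300 × 0.992700 = 0.7538

0.7538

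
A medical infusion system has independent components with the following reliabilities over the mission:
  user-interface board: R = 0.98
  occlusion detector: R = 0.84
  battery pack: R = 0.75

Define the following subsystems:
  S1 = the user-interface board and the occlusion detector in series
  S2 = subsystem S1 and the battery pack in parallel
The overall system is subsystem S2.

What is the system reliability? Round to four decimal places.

Series (user-interface board and occlusion detector): 0.980000 × 0.840000 = 0.823200
Parallel ([0.823200] and battery pack): 1 − (1 − 0.823200)(1 − 0.750000) = 0.9558

0.9558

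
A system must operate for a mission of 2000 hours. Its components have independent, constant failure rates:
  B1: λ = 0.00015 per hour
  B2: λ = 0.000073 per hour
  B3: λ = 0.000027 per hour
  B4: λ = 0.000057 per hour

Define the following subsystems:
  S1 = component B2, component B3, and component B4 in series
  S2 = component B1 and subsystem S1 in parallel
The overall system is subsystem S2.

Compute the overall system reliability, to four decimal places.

0.9302

R(B1) = exp(−0.00015 × 2000) = 0.740818
R(B2) = exp(−0.000073 × 2000) = 0.864158
R(B3) = exp(−0.000027 × 2000) = 0.947432
R(B4) = exp(−0.000057 × 2000) = 0.892258
Series (B2, B3, and B4): 0.864158 × 0.947432 × 0.892258 = 0.730519
Parallel (B1 and [0.730519]): 1 − (1 − 0.740818)(1 − 0.730519) = 0.9302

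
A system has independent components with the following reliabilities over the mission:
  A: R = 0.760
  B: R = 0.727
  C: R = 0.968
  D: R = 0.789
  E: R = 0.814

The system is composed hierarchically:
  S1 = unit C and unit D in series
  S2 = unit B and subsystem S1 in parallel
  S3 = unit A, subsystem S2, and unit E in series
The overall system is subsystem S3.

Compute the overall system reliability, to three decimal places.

Series (C and D): 0.96800 × 0.78900 = 0.76375
Parallel (B and [0.76375]): 1 − (1 − 0.72700)(1 − 0.76375) = 0.93550
Series (A, [0.93550], and E): 0.76000 × 0.93550 × 0.81400 = 0.579

0.579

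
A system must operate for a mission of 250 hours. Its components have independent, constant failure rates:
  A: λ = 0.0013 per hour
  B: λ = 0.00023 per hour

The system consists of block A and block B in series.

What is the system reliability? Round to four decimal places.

R(A) = exp(−0.0013 × 250) = 0.722527
R(B) = exp(−0.00023 × 250) = 0.944122
Series (A and B): 0.722527 × 0.944122 = 0.6822

0.6822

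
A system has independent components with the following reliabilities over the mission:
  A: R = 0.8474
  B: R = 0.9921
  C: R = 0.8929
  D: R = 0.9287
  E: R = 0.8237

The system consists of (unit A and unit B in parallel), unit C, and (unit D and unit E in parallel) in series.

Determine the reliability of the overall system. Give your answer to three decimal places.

0.881

Parallel (A and B): 1 − (1 − 0.84740)(1 − 0.99210) = 0.99879
Parallel (D and E): 1 − (1 − 0.92870)(1 − 0.82370) = 0.98743
Series ([0.99879], C, and [0.98743]): 0.99879 × 0.89290 × 0.98743 = 0.881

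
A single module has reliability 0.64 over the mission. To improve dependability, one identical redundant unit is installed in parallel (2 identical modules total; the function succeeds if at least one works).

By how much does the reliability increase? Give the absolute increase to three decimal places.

0.230

R_before = 0.64
R_after = 1 − (1 − 0.64)^2 = 0.870
ΔR = 0.870 − 0.64 = 0.230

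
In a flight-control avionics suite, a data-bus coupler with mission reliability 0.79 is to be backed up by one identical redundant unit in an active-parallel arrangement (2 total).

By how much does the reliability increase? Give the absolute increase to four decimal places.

0.1659

R_before = 0.79
R_after = 1 − (1 − 0.79)^2 = 0.9559
ΔR = 0.9559 − 0.79 = 0.1659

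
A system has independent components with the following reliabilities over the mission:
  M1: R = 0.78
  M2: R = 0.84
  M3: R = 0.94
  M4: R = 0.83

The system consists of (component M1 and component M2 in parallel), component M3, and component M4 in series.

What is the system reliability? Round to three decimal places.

0.753

Parallel (M1 and M2): 1 − (1 − 0.78000)(1 − 0.84000) = 0.96480
Series ([0.96480], M3, and M4): 0.96480 × 0.94000 × 0.83000 = 0.753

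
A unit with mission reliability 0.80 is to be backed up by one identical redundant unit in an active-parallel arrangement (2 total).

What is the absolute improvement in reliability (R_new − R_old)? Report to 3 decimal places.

R_before = 0.80
R_after = 1 − (1 − 0.80)^2 = 0.960
ΔR = 0.960 − 0.80 = 0.160

0.160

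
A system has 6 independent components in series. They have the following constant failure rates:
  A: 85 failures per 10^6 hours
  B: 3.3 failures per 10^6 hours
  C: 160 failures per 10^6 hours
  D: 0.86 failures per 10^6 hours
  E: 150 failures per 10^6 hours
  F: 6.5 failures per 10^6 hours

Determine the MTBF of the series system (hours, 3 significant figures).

2470

Series of exponential components: λ_sys = Σ λ_i
λ_sys = 0.000085 + 0.0000033 + 0.00016 + 0.00000086 + 0.00015 + 0.0000065 = 4.0566e-04 /h
MTBF = 1 / λ_sys = 2470 h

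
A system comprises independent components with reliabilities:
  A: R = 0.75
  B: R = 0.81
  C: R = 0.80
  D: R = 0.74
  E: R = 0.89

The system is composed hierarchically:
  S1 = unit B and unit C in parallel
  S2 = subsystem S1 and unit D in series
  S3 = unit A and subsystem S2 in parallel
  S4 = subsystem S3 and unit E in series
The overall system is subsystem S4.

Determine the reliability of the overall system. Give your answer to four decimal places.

0.8259

Parallel (B and C): 1 − (1 − 0.810000)(1 − 0.800000) = 0.962000
Series ([0.962000] and D): 0.962000 × 0.740000 = 0.711880
Parallel (A and [0.711880]): 1 − (1 − 0.750000)(1 − 0.711880) = 0.927970
Series ([0.927970] and E): 0.927970 × 0.890000 = 0.8259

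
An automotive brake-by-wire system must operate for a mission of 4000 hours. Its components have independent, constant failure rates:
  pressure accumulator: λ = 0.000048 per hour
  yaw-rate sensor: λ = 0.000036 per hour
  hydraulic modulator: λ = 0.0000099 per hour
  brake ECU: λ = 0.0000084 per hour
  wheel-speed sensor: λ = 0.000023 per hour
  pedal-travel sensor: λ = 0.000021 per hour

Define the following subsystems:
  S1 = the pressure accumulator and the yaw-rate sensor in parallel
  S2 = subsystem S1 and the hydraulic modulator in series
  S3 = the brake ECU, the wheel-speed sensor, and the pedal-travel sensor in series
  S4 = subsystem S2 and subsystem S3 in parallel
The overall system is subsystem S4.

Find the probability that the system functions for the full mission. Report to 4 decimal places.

0.9884

R(pressure accumulator) = exp(−0.000048 × 4000) = 0.825307
R(yaw-rate sensor) = exp(−0.000036 × 4000) = 0.865888
R(hydraulic modulator) = exp(−0.0000099 × 4000) = 0.961174
R(brake ECU) = exp(−0.0000084 × 4000) = 0.966958
R(wheel-speed sensor) = exp(−0.000023 × 4000) = 0.912105
R(pedal-travel sensor) = exp(−0.000021 × 4000) = 0.919431
Parallel (pressure accumulator and yaw-rate sensor): 1 − (1 − 0.825307)(1 − 0.865888) = 0.976572
Series ([0.976572] and hydraulic modulator): 0.976572 × 0.961174 = 0.938656
Series (brake ECU, wheel-speed sensor, and pedal-travel sensor): 0.966958 × 0.912105 × 0.919431 = 0.810908
Parallel ([0.938656] and [0.810908]): 1 − (1 − 0.938656)(1 − 0.810908) = 0.9884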